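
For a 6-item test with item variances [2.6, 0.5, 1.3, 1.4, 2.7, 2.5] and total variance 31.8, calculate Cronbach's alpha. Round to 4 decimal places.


alpha = (k/(k-1)) * (1 - sum(s_i^2)/s_total^2)
sum(item variances) = 11.0
k/(k-1) = 6/5 = 1.2
1 - 11.0/31.8 = 1 - 0.345912 = 0.654088
alpha = 1.2 * 0.654088
= 0.7849


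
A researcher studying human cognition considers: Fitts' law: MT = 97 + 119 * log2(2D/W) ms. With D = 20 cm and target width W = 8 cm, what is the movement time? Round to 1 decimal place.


MT = 97 + 119 * log2(2*20/8)
2D/W = 5.0
log2(5.0) = 2.3219
MT = 97 + 119 * 2.3219
= 373.3 ms


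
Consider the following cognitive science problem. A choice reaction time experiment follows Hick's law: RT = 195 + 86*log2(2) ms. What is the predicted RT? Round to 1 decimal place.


RT = 195 + 86 * log2(2)
log2(2) = 1.0
RT = 195 + 86 * 1.0
= 195 + 86.0
= 281.0 ms


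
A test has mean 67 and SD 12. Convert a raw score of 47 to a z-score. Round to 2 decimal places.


z = (X - mu) / sigma
= (47 - 67) / 12
= -20 / 12
= -1.67


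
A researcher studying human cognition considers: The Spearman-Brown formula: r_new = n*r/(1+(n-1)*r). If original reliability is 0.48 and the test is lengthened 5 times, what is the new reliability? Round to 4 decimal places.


r_new = n*r / (1 + (n-1)*r)
Numerator = 5 * 0.48 = 2.4
Denominator = 1 + 4 * 0.48 = 2.92
r_new = 2.4 / 2.92
= 0.8219


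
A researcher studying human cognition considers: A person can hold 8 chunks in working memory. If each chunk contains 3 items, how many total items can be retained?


Total items = chunks * items_per_chunk
= 8 * 3
= 24


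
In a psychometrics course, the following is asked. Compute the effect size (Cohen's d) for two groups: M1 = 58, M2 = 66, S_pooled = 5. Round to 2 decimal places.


Cohen's d = (M1 - M2) / S_pooled
= (58 - 66) / 5
= -8 / 5
= -1.60


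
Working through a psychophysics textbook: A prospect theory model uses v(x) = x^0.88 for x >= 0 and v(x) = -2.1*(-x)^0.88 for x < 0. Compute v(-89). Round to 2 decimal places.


Since x = -89 < 0, use v(x) = -lambda*(-x)^alpha
(-x) = 89
89^0.88 = 51.9354
v(-89) = -2.1 * 51.9354
= -109.06


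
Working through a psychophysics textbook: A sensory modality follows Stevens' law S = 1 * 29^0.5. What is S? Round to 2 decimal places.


S = 1 * 29^0.5
29^0.5 = 5.3852
S = 1 * 5.3852
= 5.39


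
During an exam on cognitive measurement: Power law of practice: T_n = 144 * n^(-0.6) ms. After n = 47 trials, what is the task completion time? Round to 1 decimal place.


T_n = 144 * 47^(-0.6)
47^(-0.6) = 0.099252
T_n = 144 * 0.099252
= 14.3 ms


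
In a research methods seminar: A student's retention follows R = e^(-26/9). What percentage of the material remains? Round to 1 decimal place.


R = e^(-t/S)
-t/S = -26/9 = -2.888889
R = e^(-2.888889) = 0.055638
Percentage = 0.055638 * 100
= 5.6


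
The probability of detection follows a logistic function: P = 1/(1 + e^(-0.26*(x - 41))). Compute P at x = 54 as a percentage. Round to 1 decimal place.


P(x) = 1/(1 + e^(-0.26*(54 - 41)))
Exponent = -0.26 * 13 = -3.38
e^(-3.38) = 0.034047
P = 1/(1 + 0.034047) = 0.967074
Percentage = 96.7


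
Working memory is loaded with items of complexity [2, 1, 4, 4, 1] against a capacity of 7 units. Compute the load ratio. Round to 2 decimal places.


Total complexity = 2 + 1 + 4 + 4 + 1 = 12
Load = total / capacity = 12 / 7
= 1.71


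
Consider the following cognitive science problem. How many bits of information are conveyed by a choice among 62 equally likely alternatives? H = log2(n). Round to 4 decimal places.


H = log2(n)
H = log2(62)
= 5.9542


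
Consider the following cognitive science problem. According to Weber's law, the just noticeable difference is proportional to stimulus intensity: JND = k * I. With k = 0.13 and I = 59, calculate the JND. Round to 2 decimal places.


JND = k * I
JND = 0.13 * 59
= 7.67


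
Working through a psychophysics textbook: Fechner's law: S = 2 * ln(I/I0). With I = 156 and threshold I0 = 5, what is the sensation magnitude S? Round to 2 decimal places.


S = 2 * ln(156/5)
I/I0 = 31.2
ln(31.2) = 3.4404
S = 2 * 3.4404
= 6.88


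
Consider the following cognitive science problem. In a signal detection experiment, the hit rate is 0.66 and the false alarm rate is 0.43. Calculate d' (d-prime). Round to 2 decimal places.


d' = z(HR) - z(FAR)
z(0.66) = 0.4125
z(0.43) = -0.1764
d' = 0.4125 - -0.1764
= 0.59


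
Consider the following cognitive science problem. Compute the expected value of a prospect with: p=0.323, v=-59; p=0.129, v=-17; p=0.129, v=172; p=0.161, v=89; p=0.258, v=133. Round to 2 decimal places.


EU = sum(p_i * v_i)
0.323 * -59 = -19.057
0.129 * -17 = -2.193
0.129 * 172 = 22.188
0.161 * 89 = 14.329
0.258 * 133 = 34.314
EU = -19.057 + -2.193 + 22.188 + 14.329 + 34.314
= 49.58


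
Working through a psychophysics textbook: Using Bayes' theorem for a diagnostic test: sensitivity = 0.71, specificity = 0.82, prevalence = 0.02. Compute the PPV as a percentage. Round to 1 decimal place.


PPV = (sens * prev) / (sens * prev + (1-spec) * (1-prev))
Numerator = 0.71 * 0.02 = 0.0142
P(positive and no disease) = (1 - spec) * (1 - prev) = (1 - 0.82) * (1 - 0.02) = 0.1764
Denominator = 0.0142 + 0.1764 = 0.1906
PPV = 0.0142 / 0.1906 = 0.074502
As percentage = 7.5


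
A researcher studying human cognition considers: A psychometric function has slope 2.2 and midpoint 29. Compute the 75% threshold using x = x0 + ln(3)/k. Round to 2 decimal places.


At P = 0.75: 0.75 = 1/(1 + e^(-k*(x-x0)))
Solving: e^(-k*(x-x0)) = 1/3
x = x0 + ln(3)/k
ln(3) = 1.0986
x = 29 + 1.0986/2.2
= 29 + 0.4994
= 29.50


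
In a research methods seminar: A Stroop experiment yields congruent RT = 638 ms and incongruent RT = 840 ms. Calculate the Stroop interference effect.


Stroop effect = RT(incongruent) - RT(congruent)
= 840 - 638
= 202 ms


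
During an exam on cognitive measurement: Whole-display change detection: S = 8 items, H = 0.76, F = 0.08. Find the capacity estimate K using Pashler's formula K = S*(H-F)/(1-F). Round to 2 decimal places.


K = S * (H - F) / (1 - F)
H - F = 0.68
1 - F = 0.92
K = 8 * 0.68 / 0.92
= 5.91


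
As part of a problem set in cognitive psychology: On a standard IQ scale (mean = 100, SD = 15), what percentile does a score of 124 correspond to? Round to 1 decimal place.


z = (IQ - mean) / SD
z = (124 - 100) / 15 = 1.6
Percentile = Phi(1.6) * 100
Phi(1.6) = 0.945201
= 94.5


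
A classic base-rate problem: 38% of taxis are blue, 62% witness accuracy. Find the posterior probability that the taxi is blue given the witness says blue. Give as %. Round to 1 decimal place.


P(blue | says blue) = P(says blue | blue)*P(blue) / [P(says blue | blue)*P(blue) + P(says blue | not blue)*P(not blue)]
Numerator = 0.62 * 0.38 = 0.2356
False identification = 0.38 * 0.62 = 0.2356
P = 0.2356 / (0.2356 + 0.2356)
= 0.2356 / 0.4712
As percentage = 50.0


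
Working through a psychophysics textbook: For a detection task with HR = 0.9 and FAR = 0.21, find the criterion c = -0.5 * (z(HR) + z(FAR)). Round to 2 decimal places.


c = -0.5 * (z(HR) + z(FAR))
z(0.9) = 1.2816
z(0.21) = -0.8064
c = -0.5 * (1.2816 + -0.8064)
= -0.5 * 0.4752
= -0.24


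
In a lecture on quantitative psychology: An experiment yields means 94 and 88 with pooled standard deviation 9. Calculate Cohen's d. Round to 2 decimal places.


Cohen's d = (M1 - M2) / S_pooled
= (94 - 88) / 9
= 6 / 9
= 0.67


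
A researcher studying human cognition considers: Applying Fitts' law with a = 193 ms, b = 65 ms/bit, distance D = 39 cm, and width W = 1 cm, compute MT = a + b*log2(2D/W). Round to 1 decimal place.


MT = 193 + 65 * log2(2*39/1)
2D/W = 78.0
log2(78.0) = 6.2854
MT = 193 + 65 * 6.2854
= 601.6 ms


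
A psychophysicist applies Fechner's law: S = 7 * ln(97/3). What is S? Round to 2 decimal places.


S = 7 * ln(97/3)
I/I0 = 32.333333
ln(32.333333) = 3.4761
S = 7 * 3.4761
= 24.33


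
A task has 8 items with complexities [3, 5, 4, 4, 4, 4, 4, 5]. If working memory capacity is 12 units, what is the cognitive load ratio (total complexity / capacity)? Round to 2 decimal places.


Total complexity = 3 + 5 + 4 + 4 + 4 + 4 + 4 + 5 = 33
Load = total / capacity = 33 / 12
= 2.75


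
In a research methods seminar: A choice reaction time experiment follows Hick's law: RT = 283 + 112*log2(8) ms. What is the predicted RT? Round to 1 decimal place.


RT = 283 + 112 * log2(8)
log2(8) = 3.0
RT = 283 + 112 * 3.0
= 283 + 336.0
= 619.0 ms


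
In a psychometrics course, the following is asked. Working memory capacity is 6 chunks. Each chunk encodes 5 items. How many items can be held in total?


Total items = chunks * items_per_chunk
= 6 * 5
= 30


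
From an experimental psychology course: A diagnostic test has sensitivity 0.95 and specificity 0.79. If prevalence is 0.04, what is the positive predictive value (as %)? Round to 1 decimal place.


PPV = (sens * prev) / (sens * prev + (1-spec) * (1-prev))
Numerator = 0.95 * 0.04 = 0.038
P(positive and no disease) = (1 - spec) * (1 - prev) = (1 - 0.79) * (1 - 0.04) = 0.2016
Denominator = 0.038 + 0.2016 = 0.2396
PPV = 0.038 / 0.2396 = 0.158598
As percentage = 15.9


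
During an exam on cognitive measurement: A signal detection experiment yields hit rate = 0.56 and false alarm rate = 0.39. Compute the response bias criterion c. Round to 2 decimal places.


c = -0.5 * (z(HR) + z(FAR))
z(0.56) = 0.151
z(0.39) = -0.2793
c = -0.5 * (0.151 + -0.2793)
= -0.5 * -0.1283
= 0.06


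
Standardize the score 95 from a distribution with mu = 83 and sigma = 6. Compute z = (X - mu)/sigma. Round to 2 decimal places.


z = (X - mu) / sigma
= (95 - 83) / 6
= 12 / 6
= 2.00


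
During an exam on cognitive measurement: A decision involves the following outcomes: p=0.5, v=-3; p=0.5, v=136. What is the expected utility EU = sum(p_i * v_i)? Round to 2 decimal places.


EU = sum(p_i * v_i)
0.5 * -3 = -1.5
0.5 * 136 = 68.0
EU = -1.5 + 68.0
= 66.50


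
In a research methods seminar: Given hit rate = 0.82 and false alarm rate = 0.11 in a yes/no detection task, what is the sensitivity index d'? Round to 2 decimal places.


d' = z(HR) - z(FAR)
z(0.82) = 0.9154
z(0.11) = -1.2265
d' = 0.9154 - -1.2265
= 2.14


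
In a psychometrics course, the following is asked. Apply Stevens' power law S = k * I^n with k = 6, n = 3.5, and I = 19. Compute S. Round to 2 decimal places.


S = 6 * 19^3.5
19^3.5 = 29897.6879
S = 6 * 29897.6879
= 179386.13


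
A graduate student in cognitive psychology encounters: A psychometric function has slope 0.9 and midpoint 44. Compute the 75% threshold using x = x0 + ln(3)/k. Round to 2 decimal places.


At P = 0.75: 0.75 = 1/(1 + e^(-k*(x-x0)))
Solving: e^(-k*(x-x0)) = 1/3
x = x0 + ln(3)/k
ln(3) = 1.0986
x = 44 + 1.0986/0.9
= 44 + 1.2207
= 45.22


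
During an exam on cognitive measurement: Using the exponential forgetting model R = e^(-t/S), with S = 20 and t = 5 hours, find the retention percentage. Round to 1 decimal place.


R = e^(-t/S)
-t/S = -5/20 = -0.25
R = e^(-0.25) = 0.778801
Percentage = 0.778801 * 100
= 77.9


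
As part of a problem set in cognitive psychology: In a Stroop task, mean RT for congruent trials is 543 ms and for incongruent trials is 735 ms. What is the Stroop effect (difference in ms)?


Stroop effect = RT(incongruent) - RT(congruent)
= 735 - 543
= 192 ms


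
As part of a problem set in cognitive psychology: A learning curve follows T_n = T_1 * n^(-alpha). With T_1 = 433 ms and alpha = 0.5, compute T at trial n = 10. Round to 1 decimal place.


T_n = 433 * 10^(-0.5)
10^(-0.5) = 0.316228
T_n = 433 * 0.316228
= 136.9 ms


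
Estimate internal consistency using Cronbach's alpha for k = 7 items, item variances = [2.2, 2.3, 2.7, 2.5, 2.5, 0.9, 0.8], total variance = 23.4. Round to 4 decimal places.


alpha = (k/(k-1)) * (1 - sum(s_i^2)/s_total^2)
sum(item variances) = 13.9
k/(k-1) = 7/6 = 1.166667
1 - 13.9/23.4 = 1 - 0.594017 = 0.405983
alpha = 1.166667 * 0.405983
= 0.4736


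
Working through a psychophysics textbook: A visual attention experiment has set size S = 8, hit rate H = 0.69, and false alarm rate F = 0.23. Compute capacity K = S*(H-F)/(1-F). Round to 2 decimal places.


K = S * (H - F) / (1 - F)
H - F = 0.46
1 - F = 0.77
K = 8 * 0.46 / 0.77
= 4.78


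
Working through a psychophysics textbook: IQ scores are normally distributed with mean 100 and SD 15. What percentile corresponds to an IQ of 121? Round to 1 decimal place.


z = (IQ - mean) / SD
z = (121 - 100) / 15 = 1.4
Percentile = Phi(1.4) * 100
Phi(1.4) = 0.919243
= 91.9


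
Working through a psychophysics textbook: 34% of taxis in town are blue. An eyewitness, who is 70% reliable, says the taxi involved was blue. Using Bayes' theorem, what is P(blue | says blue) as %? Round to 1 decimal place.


P(blue | says blue) = P(says blue | blue)*P(blue) / [P(says blue | blue)*P(blue) + P(says blue | not blue)*P(not blue)]
Numerator = 0.7 * 0.34 = 0.238
False identification = 0.3 * 0.66 = 0.198
P = 0.238 / (0.238 + 0.198)
= 0.238 / 0.436
As percentage = 54.6


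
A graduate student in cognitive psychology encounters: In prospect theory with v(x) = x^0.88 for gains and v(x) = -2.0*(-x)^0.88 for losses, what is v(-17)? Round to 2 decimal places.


Since x = -17 < 0, use v(x) = -lambda*(-x)^alpha
(-x) = 17
17^0.88 = 12.1003
v(-17) = -2.0 * 12.1003
= -24.20


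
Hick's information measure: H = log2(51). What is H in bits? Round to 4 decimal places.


H = log2(n)
H = log2(51)
= 5.6724


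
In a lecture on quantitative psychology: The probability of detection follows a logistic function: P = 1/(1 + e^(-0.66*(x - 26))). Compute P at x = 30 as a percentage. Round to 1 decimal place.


P(x) = 1/(1 + e^(-0.66*(30 - 26)))
Exponent = -0.66 * 4 = -2.64
e^(-2.64) = 0.071361
P = 1/(1 + 0.071361) = 0.933392
Percentage = 93.3


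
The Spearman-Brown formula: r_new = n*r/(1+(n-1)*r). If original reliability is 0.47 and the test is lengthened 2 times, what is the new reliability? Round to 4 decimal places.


r_new = n*r / (1 + (n-1)*r)
Numerator = 2 * 0.47 = 0.94
Denominator = 1 + 1 * 0.47 = 1.47
r_new = 0.94 / 1.47
= 0.6395


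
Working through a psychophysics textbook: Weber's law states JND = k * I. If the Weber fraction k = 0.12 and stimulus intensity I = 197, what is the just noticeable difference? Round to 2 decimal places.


JND = k * I
JND = 0.12 * 197
= 23.64


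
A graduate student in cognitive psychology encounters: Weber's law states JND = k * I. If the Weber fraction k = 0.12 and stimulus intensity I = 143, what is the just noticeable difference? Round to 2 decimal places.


JND = k * I
JND = 0.12 * 143
= 17.16


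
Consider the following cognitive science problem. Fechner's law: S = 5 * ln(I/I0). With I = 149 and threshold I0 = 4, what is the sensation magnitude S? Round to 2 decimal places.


S = 5 * ln(149/4)
I/I0 = 37.25
ln(37.25) = 3.6177
S = 5 * 3.6177
= 18.09


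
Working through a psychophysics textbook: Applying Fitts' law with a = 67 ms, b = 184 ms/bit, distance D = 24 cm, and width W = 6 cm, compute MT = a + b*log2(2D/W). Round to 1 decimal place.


MT = 67 + 184 * log2(2*24/6)
2D/W = 8.0
log2(8.0) = 3.0
MT = 67 + 184 * 3.0
= 619.0 ms


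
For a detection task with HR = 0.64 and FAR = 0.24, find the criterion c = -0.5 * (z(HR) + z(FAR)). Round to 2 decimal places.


c = -0.5 * (z(HR) + z(FAR))
z(0.64) = 0.3585
z(0.24) = -0.7063
c = -0.5 * (0.3585 + -0.7063)
= -0.5 * -0.3478
= 0.17


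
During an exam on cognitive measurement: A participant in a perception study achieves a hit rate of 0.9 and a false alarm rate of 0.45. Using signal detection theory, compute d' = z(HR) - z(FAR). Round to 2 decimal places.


d' = z(HR) - z(FAR)
z(0.9) = 1.2816
z(0.45) = -0.1257
d' = 1.2816 - -0.1257
= 1.41


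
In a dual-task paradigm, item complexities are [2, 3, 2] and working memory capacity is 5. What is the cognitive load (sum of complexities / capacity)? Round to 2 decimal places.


Total complexity = 2 + 3 + 2 = 7
Load = total / capacity = 7 / 5
= 1.40


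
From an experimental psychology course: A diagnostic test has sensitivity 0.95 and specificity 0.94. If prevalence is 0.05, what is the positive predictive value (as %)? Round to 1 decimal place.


PPV = (sens * prev) / (sens * prev + (1-spec) * (1-prev))
Numerator = 0.95 * 0.05 = 0.0475
P(positive and no disease) = (1 - spec) * (1 - prev) = (1 - 0.94) * (1 - 0.05) = 0.057
Denominator = 0.0475 + 0.057 = 0.1045
PPV = 0.0475 / 0.1045 = 0.454545
As percentage = 45.5


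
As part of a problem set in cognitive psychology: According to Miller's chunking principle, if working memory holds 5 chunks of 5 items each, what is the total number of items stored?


Total items = chunks * items_per_chunk
= 5 * 5
= 25


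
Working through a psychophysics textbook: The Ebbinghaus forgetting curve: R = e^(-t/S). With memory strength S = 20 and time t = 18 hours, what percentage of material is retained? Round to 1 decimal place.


R = e^(-t/S)
-t/S = -18/20 = -0.9
R = e^(-0.9) = 0.40657
Percentage = 0.40657 * 100
= 40.7


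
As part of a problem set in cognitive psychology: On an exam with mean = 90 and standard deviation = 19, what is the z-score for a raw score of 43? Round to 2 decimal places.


z = (X - mu) / sigma
= (43 - 90) / 19
= -47 / 19
= -2.47


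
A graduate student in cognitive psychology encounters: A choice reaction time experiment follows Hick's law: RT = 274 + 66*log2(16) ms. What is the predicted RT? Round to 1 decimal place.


RT = 274 + 66 * log2(16)
log2(16) = 4.0
RT = 274 + 66 * 4.0
= 274 + 264.0
= 538.0 ms


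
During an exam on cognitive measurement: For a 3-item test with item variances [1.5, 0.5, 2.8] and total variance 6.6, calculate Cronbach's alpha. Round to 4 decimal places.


alpha = (k/(k-1)) * (1 - sum(s_i^2)/s_total^2)
sum(item variances) = 4.8
k/(k-1) = 3/2 = 1.5
1 - 4.8/6.6 = 1 - 0.727273 = 0.272727
alpha = 1.5 * 0.272727
= 0.4091


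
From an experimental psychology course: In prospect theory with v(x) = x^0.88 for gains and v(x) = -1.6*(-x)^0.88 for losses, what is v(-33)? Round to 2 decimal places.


Since x = -33 < 0, use v(x) = -lambda*(-x)^alpha
(-x) = 33
33^0.88 = 21.6916
v(-33) = -1.6 * 21.6916
= -34.71


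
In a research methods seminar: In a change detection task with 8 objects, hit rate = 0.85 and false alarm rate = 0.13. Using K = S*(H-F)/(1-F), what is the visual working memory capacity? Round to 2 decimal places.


K = S * (H - F) / (1 - F)
H - F = 0.72
1 - F = 0.87
K = 8 * 0.72 / 0.87
= 6.62


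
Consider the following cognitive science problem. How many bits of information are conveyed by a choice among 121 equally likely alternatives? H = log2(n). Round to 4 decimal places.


H = log2(n)
H = log2(121)
= 6.9189


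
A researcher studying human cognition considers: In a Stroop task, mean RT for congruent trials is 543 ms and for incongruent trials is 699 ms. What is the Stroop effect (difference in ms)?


Stroop effect = RT(incongruent) - RT(congruent)
= 699 - 543
= 156 ms


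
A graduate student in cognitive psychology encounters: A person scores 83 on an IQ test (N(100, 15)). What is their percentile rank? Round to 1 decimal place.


z = (IQ - mean) / SD
z = (83 - 100) / 15 = -1.1333
Percentile = Phi(-1.1333) * 100
Phi(-1.1333) = 0.128544
= 12.9


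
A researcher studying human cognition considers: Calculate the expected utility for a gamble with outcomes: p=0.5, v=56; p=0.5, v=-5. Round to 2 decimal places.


EU = sum(p_i * v_i)
0.5 * 56 = 28.0
0.5 * -5 = -2.5
EU = 28.0 + -2.5
= 25.50


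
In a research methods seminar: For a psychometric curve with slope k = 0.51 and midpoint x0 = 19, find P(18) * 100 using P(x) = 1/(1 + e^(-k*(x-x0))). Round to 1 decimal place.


P(x) = 1/(1 + e^(-0.51*(18 - 19)))
Exponent = -0.51 * -1 = 0.51
e^(0.51) = 1.665291
P = 1/(1 + 1.665291) = 0.375194
Percentage = 37.5


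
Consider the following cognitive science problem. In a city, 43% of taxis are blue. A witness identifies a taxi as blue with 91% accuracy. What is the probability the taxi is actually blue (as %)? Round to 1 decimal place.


P(blue | says blue) = P(says blue | blue)*P(blue) / [P(says blue | blue)*P(blue) + P(says blue | not blue)*P(not blue)]
Numerator = 0.91 * 0.43 = 0.3913
False identification = 0.09 * 0.57 = 0.0513
P = 0.3913 / (0.3913 + 0.0513)
= 0.3913 / 0.4426
As percentage = 88.4


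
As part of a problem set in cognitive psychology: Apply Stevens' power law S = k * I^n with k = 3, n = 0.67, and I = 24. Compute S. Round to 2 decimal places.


S = 3 * 24^0.67
24^0.67 = 8.4089
S = 3 * 8.4089
= 25.23


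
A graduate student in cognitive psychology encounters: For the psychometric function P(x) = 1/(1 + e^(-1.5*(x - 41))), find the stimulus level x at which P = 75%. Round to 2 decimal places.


At P = 0.75: 0.75 = 1/(1 + e^(-k*(x-x0)))
Solving: e^(-k*(x-x0)) = 1/3
x = x0 + ln(3)/k
ln(3) = 1.0986
x = 41 + 1.0986/1.5
= 41 + 0.7324
= 41.73


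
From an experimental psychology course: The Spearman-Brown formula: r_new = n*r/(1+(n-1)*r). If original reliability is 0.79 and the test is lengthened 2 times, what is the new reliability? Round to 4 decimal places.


r_new = n*r / (1 + (n-1)*r)
Numerator = 2 * 0.79 = 1.58
Denominator = 1 + 1 * 0.79 = 1.79
r_new = 1.58 / 1.79
= 0.8827


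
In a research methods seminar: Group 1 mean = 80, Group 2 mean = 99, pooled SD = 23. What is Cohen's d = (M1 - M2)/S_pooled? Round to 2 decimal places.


Cohen's d = (M1 - M2) / S_pooled
= (80 - 99) / 23
= -19 / 23
= -0.83


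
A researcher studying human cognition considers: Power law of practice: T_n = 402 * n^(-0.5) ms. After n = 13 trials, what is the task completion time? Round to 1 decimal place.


T_n = 402 * 13^(-0.5)
13^(-0.5) = 0.27735
T_n = 402 * 0.27735
= 111.5 ms


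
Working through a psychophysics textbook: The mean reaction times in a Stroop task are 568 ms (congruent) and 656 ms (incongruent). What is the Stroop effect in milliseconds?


Stroop effect = RT(incongruent) - RT(congruent)
= 656 - 568
= 88 ms


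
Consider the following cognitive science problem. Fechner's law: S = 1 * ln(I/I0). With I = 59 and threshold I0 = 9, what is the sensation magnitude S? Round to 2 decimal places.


S = 1 * ln(59/9)
I/I0 = 6.555556
ln(6.555556) = 1.8803
S = 1 * 1.8803
= 1.88


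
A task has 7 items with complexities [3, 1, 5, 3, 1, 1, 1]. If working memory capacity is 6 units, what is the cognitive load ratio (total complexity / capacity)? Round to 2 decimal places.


Total complexity = 3 + 1 + 5 + 3 + 1 + 1 + 1 = 15
Load = total / capacity = 15 / 6
= 2.50


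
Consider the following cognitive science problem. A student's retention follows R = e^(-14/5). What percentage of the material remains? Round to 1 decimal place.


R = e^(-t/S)
-t/S = -14/5 = -2.8
R = e^(-2.8) = 0.06081
Percentage = 0.06081 * 100
= 6.1


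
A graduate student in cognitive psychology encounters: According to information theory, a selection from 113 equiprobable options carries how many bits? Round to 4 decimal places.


H = log2(n)
H = log2(113)
= 6.8202


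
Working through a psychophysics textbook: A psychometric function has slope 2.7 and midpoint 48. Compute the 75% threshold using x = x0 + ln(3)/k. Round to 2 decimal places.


At P = 0.75: 0.75 = 1/(1 + e^(-k*(x-x0)))
Solving: e^(-k*(x-x0)) = 1/3
x = x0 + ln(3)/k
ln(3) = 1.0986
x = 48 + 1.0986/2.7
= 48 + 0.4069
= 48.41


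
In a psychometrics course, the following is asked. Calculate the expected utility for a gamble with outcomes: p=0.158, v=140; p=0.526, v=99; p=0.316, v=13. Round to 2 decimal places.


EU = sum(p_i * v_i)
0.158 * 140 = 22.12
0.526 * 99 = 52.074
0.316 * 13 = 4.108
EU = 22.12 + 52.074 + 4.108
= 78.30


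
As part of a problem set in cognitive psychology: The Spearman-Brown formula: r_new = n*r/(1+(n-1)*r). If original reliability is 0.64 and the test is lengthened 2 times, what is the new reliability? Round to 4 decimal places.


r_new = n*r / (1 + (n-1)*r)
Numerator = 2 * 0.64 = 1.28
Denominator = 1 + 1 * 0.64 = 1.64
r_new = 1.28 / 1.64
= 0.7805


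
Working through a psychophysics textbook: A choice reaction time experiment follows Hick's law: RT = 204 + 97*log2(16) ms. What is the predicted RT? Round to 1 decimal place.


RT = 204 + 97 * log2(16)
log2(16) = 4.0
RT = 204 + 97 * 4.0
= 204 + 388.0
= 592.0 ms


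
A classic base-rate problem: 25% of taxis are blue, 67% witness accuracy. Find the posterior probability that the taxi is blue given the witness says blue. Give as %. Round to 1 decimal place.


P(blue | says blue) = P(says blue | blue)*P(blue) / [P(says blue | blue)*P(blue) + P(says blue | not blue)*P(not blue)]
Numerator = 0.67 * 0.25 = 0.1675
False identification = 0.33 * 0.75 = 0.2475
P = 0.1675 / (0.1675 + 0.2475)
= 0.1675 / 0.415
As percentage = 40.4


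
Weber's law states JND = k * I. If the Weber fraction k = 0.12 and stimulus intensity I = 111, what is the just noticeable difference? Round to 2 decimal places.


JND = k * I
JND = 0.12 * 111
= 13.32


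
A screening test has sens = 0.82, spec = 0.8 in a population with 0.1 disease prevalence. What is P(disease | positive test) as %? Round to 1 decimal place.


PPV = (sens * prev) / (sens * prev + (1-spec) * (1-prev))
Numerator = 0.82 * 0.1 = 0.082
P(positive and no disease) = (1 - spec) * (1 - prev) = (1 - 0.8) * (1 - 0.1) = 0.18
Denominator = 0.082 + 0.18 = 0.262
PPV = 0.082 / 0.262 = 0.312977
As percentage = 31.3


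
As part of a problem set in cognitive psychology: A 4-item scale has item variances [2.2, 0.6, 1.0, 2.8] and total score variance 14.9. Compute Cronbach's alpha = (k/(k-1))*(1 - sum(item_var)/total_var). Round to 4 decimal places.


alpha = (k/(k-1)) * (1 - sum(s_i^2)/s_total^2)
sum(item variances) = 6.6
k/(k-1) = 4/3 = 1.333333
1 - 6.6/14.9 = 1 - 0.442953 = 0.557047
alpha = 1.333333 * 0.557047
= 0.7427


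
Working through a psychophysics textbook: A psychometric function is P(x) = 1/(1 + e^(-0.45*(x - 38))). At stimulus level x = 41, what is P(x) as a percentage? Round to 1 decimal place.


P(x) = 1/(1 + e^(-0.45*(41 - 38)))
Exponent = -0.45 * 3 = -1.35
e^(-1.35) = 0.25924
P = 1/(1 + 0.25924) = 0.79413
Percentage = 79.4


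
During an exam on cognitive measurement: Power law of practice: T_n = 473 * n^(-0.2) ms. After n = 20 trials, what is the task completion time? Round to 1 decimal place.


T_n = 473 * 20^(-0.2)
20^(-0.2) = 0.54928
T_n = 473 * 0.54928
= 259.8 ms


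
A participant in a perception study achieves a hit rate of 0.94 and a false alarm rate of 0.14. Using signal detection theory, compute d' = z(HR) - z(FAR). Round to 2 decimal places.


d' = z(HR) - z(FAR)
z(0.94) = 1.5548
z(0.14) = -1.0803
d' = 1.5548 - -1.0803
= 2.64


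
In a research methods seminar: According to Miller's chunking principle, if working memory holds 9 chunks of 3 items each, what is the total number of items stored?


Total items = chunks * items_per_chunk
= 9 * 3
= 27


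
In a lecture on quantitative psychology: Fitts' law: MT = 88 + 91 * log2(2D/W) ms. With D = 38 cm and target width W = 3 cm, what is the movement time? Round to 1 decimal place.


MT = 88 + 91 * log2(2*38/3)
2D/W = 25.333333
log2(25.333333) = 4.663
MT = 88 + 91 * 4.663
= 512.3 ms


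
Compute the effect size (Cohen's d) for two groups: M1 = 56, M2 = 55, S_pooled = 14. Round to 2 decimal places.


Cohen's d = (M1 - M2) / S_pooled
= (56 - 55) / 14
= 1 / 14
= 0.07


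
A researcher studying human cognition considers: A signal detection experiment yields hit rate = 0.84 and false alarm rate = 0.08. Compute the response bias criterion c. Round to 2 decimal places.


c = -0.5 * (z(HR) + z(FAR))
z(0.84) = 0.9945
z(0.08) = -1.4051
c = -0.5 * (0.9945 + -1.4051)
= -0.5 * -0.4106
= 0.21


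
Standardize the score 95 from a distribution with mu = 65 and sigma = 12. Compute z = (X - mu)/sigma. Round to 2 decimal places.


z = (X - mu) / sigma
= (95 - 65) / 12
= 30 / 12
= 2.50


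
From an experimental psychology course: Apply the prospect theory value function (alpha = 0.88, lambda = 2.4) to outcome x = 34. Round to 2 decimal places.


Since x = 34 >= 0, use v(x) = x^0.88
34^0.88 = 22.269
v(34) = 22.27


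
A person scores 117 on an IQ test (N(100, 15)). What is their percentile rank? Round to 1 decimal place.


z = (IQ - mean) / SD
z = (117 - 100) / 15 = 1.1333
Percentile = Phi(1.1333) * 100
Phi(1.1333) = 0.871456
= 87.1


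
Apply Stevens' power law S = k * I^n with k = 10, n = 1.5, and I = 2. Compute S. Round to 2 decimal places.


S = 10 * 2^1.5
2^1.5 = 2.8284
S = 10 * 2.8284
= 28.28


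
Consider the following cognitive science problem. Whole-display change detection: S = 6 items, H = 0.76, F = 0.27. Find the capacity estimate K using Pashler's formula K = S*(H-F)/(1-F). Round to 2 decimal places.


K = S * (H - F) / (1 - F)
H - F = 0.49
1 - F = 0.73
K = 6 * 0.49 / 0.73
= 4.03


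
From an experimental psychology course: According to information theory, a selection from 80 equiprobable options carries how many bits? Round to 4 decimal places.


H = log2(n)
H = log2(80)
= 6.3219


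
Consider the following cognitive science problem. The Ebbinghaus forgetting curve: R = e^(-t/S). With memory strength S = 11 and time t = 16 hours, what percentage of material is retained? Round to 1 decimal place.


R = e^(-t/S)
-t/S = -16/11 = -1.454545
R = e^(-1.454545) = 0.233507
Percentage = 0.233507 * 100
= 23.4


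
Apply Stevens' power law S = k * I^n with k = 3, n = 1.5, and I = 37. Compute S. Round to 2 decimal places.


S = 3 * 37^1.5
37^1.5 = 225.0622
S = 3 * 225.0622
= 675.19


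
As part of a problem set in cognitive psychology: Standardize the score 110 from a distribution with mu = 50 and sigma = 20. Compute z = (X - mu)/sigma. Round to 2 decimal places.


z = (X - mu) / sigma
= (110 - 50) / 20
= 60 / 20
= 3.00


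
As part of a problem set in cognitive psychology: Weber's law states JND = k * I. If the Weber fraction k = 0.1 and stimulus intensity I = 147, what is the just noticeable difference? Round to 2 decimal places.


JND = k * I
JND = 0.1 * 147
= 14.70


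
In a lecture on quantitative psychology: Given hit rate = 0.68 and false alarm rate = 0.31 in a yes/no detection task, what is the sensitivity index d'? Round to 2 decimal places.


d' = z(HR) - z(FAR)
z(0.68) = 0.4677
z(0.31) = -0.4959
d' = 0.4677 - -0.4959
= 0.96


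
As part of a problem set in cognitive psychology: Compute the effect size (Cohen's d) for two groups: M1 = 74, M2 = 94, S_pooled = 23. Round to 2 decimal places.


Cohen's d = (M1 - M2) / S_pooled
= (74 - 94) / 23
= -20 / 23
= -0.87


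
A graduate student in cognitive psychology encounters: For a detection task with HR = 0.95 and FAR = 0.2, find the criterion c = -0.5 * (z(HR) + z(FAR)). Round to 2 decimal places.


c = -0.5 * (z(HR) + z(FAR))
z(0.95) = 1.6449
z(0.2) = -0.8416
c = -0.5 * (1.6449 + -0.8416)
= -0.5 * 0.8033
= -0.40


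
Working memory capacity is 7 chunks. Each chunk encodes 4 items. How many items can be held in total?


Total items = chunks * items_per_chunk
= 7 * 4
= 28


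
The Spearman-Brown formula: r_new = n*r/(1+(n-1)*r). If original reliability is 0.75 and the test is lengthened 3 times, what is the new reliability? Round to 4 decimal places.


r_new = n*r / (1 + (n-1)*r)
Numerator = 3 * 0.75 = 2.25
Denominator = 1 + 2 * 0.75 = 2.5
r_new = 2.25 / 2.5
= 0.9000


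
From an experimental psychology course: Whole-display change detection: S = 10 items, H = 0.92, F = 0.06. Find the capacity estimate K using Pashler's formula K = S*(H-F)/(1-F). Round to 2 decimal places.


K = S * (H - F) / (1 - F)
H - F = 0.86
1 - F = 0.94
K = 10 * 0.86 / 0.94
= 9.15


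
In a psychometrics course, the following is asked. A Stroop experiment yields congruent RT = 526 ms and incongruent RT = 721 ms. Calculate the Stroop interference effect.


Stroop effect = RT(incongruent) - RT(congruent)
= 721 - 526
= 195 ms


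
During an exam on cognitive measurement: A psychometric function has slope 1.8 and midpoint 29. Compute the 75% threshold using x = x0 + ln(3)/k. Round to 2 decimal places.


At P = 0.75: 0.75 = 1/(1 + e^(-k*(x-x0)))
Solving: e^(-k*(x-x0)) = 1/3
x = x0 + ln(3)/k
ln(3) = 1.0986
x = 29 + 1.0986/1.8
= 29 + 0.6103
= 29.61


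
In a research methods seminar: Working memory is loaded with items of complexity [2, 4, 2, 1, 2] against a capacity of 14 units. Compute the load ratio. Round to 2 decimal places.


Total complexity = 2 + 4 + 2 + 1 + 2 = 11
Load = total / capacity = 11 / 14
= 0.79


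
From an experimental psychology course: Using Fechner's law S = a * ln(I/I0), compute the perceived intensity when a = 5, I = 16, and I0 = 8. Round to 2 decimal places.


S = 5 * ln(16/8)
I/I0 = 2.0
ln(2.0) = 0.6931
S = 5 * 0.6931
= 3.47


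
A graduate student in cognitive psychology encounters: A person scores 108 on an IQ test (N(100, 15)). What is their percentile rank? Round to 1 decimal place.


z = (IQ - mean) / SD
z = (108 - 100) / 15 = 0.5333
Percentile = Phi(0.5333) * 100
Phi(0.5333) = 0.703087
= 70.3


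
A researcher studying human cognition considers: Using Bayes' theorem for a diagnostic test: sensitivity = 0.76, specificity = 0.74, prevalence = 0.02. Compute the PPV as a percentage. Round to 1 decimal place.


PPV = (sens * prev) / (sens * prev + (1-spec) * (1-prev))
Numerator = 0.76 * 0.02 = 0.0152
P(positive and no disease) = (1 - spec) * (1 - prev) = (1 - 0.74) * (1 - 0.02) = 0.2548
Denominator = 0.0152 + 0.2548 = 0.27
PPV = 0.0152 / 0.27 = 0.056296
As percentage = 5.6


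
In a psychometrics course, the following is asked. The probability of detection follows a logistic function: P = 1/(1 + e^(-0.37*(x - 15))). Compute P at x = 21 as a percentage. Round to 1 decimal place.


P(x) = 1/(1 + e^(-0.37*(21 - 15)))
Exponent = -0.37 * 6 = -2.22
e^(-2.22) = 0.108609
P = 1/(1 + 0.108609) = 0.902031
Percentage = 90.2


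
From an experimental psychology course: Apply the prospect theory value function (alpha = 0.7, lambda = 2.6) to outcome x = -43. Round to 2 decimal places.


Since x = -43 < 0, use v(x) = -lambda*(-x)^alpha
(-x) = 43
43^0.7 = 13.9132
v(-43) = -2.6 * 13.9132
= -36.17


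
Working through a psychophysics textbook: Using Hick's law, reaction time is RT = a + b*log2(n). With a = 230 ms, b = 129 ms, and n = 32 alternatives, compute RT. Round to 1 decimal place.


RT = 230 + 129 * log2(32)
log2(32) = 5.0
RT = 230 + 129 * 5.0
= 230 + 645.0
= 875.0 ms


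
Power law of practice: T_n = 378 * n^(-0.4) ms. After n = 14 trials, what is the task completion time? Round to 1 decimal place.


T_n = 378 * 14^(-0.4)
14^(-0.4) = 0.347976
T_n = 378 * 0.347976
= 131.5 ms


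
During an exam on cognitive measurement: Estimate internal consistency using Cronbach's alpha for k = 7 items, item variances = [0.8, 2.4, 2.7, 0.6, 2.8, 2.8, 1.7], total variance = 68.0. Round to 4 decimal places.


alpha = (k/(k-1)) * (1 - sum(s_i^2)/s_total^2)
sum(item variances) = 13.8
k/(k-1) = 7/6 = 1.166667
1 - 13.8/68.0 = 1 - 0.202941 = 0.797059
alpha = 1.166667 * 0.797059
= 0.9299


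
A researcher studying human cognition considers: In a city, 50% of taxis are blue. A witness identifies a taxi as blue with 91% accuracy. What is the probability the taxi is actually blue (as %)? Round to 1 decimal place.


P(blue | says blue) = P(says blue | blue)*P(blue) / [P(says blue | blue)*P(blue) + P(says blue | not blue)*P(not blue)]
Numerator = 0.91 * 0.5 = 0.455
False identification = 0.09 * 0.5 = 0.045
P = 0.455 / (0.455 + 0.045)
= 0.455 / 0.5
As percentage = 91.0


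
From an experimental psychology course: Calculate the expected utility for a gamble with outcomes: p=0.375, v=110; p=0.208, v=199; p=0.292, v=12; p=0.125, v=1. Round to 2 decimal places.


EU = sum(p_i * v_i)
0.375 * 110 = 41.25
0.208 * 199 = 41.392
0.292 * 12 = 3.504
0.125 * 1 = 0.125
EU = 41.25 + 41.392 + 3.504 + 0.125
= 86.27


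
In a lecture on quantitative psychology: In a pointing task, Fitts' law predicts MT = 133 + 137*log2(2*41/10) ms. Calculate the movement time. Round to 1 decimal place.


MT = 133 + 137 * log2(2*41/10)
2D/W = 8.2
log2(8.2) = 3.0356
MT = 133 + 137 * 3.0356
= 548.9 ms


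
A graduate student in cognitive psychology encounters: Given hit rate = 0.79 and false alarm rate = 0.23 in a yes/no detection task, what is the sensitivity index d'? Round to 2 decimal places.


d' = z(HR) - z(FAR)
z(0.79) = 0.8064
z(0.23) = -0.7388
d' = 0.8064 - -0.7388
= 1.55


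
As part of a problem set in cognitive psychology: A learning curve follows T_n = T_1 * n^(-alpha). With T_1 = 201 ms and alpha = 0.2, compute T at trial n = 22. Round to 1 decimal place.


T_n = 201 * 22^(-0.2)
22^(-0.2) = 0.538909
T_n = 201 * 0.538909
= 108.3 ms


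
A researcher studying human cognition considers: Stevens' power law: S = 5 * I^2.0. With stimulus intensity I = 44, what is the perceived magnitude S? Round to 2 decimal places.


S = 5 * 44^2.0
44^2.0 = 1936.0
S = 5 * 1936.0
= 9680.00


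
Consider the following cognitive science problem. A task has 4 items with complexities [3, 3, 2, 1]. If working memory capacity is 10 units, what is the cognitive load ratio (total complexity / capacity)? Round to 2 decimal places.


Total complexity = 3 + 3 + 2 + 1 = 9
Load = total / capacity = 9 / 10
= 0.90


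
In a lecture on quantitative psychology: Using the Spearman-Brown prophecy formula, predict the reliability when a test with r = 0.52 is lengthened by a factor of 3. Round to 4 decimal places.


r_new = n*r / (1 + (n-1)*r)
Numerator = 3 * 0.52 = 1.56
Denominator = 1 + 2 * 0.52 = 2.04
r_new = 1.56 / 2.04
= 0.7647


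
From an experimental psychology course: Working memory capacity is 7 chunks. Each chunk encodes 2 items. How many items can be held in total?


Total items = chunks * items_per_chunk
= 7 * 2
= 14


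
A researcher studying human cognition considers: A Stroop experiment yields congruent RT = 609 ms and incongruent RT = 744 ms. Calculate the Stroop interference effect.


Stroop effect = RT(incongruent) - RT(congruent)
= 744 - 609
= 135 ms


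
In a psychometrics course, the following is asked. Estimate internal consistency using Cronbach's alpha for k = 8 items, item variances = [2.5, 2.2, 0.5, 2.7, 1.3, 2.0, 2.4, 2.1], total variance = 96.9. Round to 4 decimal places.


alpha = (k/(k-1)) * (1 - sum(s_i^2)/s_total^2)
sum(item variances) = 15.7
k/(k-1) = 8/7 = 1.142857
1 - 15.7/96.9 = 1 - 0.162023 = 0.837977
alpha = 1.142857 * 0.837977
= 0.9577


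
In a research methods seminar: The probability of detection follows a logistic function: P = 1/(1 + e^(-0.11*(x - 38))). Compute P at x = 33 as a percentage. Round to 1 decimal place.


P(x) = 1/(1 + e^(-0.11*(33 - 38)))
Exponent = -0.11 * -5 = 0.55
e^(0.55) = 1.733253
P = 1/(1 + 1.733253) = 0.365864
Percentage = 36.6


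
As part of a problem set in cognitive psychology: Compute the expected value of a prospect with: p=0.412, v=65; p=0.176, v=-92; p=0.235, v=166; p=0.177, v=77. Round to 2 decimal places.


EU = sum(p_i * v_i)
0.412 * 65 = 26.78
0.176 * -92 = -16.192
0.235 * 166 = 39.01
0.177 * 77 = 13.629
EU = 26.78 + -16.192 + 39.01 + 13.629
= 63.23


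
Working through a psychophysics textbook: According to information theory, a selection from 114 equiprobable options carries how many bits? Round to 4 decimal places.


H = log2(n)
H = log2(114)
= 6.8329


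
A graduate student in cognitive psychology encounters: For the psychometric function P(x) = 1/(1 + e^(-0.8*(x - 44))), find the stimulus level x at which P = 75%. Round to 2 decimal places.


At P = 0.75: 0.75 = 1/(1 + e^(-k*(x-x0)))
Solving: e^(-k*(x-x0)) = 1/3
x = x0 + ln(3)/k
ln(3) = 1.0986
x = 44 + 1.0986/0.8
= 44 + 1.3732
= 45.37
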